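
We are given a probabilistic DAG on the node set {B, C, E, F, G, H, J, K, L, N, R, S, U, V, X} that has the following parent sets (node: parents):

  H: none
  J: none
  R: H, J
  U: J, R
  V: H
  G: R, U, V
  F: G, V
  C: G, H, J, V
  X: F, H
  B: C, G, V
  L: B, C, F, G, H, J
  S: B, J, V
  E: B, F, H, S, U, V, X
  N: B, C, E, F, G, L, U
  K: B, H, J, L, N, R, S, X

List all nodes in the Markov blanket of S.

{B, E, F, H, J, K, L, N, R, U, V, X}

Pa(S) = {B, J, V}.
Children of S: E, K.
Parents of each child, excluding S:
  E: B, F, H, U, V, X
  K: B, H, J, L, N, R, X
Taking the union gives {B, E, F, H, J, K, L, N, R, U, V, X}.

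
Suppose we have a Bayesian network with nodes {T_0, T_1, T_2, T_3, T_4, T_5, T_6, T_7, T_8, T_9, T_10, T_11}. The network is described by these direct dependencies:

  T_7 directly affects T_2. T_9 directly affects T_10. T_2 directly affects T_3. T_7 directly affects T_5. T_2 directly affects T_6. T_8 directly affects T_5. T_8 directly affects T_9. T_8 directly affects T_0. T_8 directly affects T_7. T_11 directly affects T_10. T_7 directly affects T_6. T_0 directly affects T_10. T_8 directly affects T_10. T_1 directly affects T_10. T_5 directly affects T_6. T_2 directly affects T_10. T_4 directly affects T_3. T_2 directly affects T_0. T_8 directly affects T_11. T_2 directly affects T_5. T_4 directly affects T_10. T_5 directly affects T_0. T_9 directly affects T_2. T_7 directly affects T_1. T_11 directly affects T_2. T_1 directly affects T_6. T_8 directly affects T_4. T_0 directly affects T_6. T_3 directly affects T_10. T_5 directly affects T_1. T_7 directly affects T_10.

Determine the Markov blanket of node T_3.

T_3 has parents T_2, T_4.
T_3's children: T_10.
Other parents of T_3's children:
  T_10 also has parents T_0, T_1, T_2, T_4, T_7, T_8, T_9, T_11.
So the Markov blanket of T_3 is {T_0, T_1, T_2, T_4, T_7, T_8, T_9, T_10, T_11}.

{T_0, T_1, T_2, T_4, T_7, T_8, T_9, T_10, T_11}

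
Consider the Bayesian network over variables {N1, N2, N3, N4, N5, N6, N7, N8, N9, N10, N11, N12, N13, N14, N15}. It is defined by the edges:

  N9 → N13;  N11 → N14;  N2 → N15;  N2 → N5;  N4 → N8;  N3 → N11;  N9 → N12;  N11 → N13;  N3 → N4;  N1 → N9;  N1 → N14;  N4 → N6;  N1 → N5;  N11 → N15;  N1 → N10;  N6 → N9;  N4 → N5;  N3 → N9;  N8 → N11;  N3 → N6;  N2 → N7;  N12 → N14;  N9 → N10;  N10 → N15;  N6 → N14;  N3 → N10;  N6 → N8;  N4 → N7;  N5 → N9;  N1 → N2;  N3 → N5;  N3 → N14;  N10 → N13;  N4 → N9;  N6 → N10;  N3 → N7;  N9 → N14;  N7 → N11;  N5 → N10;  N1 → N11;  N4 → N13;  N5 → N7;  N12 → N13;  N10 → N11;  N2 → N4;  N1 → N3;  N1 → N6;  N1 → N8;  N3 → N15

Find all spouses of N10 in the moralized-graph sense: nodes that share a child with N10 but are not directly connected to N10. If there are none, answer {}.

{N2, N4, N7, N8, N12}

Children of N10: N11, N13, N15.
  parents(N11) \ {N10} = {N1, N3, N7, N8}.
  N13 also has parents N4, N9, N11, N12.
  N15 also has parents N2, N3, N11.
Excluding nodes already adjacent to N10 (N1, N3, N5, N6, N9, N11, N13, N15), the co-parent-only contribution is {N2, N4, N7, N8, N12}.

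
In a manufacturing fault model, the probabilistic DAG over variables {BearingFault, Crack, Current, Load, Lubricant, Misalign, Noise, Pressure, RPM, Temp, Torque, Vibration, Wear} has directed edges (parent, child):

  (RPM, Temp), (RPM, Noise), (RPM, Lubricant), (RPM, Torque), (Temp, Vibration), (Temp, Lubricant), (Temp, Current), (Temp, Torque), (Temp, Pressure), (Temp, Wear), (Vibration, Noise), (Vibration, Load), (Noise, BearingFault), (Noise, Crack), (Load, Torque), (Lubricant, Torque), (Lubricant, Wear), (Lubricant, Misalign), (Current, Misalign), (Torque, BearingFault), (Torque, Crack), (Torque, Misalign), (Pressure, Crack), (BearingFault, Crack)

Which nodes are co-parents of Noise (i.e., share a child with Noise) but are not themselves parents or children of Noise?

{Pressure, Torque}

Children of Noise: BearingFault, Crack.
  BearingFault: Torque
  Crack: BearingFault, Pressure, Torque
Excluding nodes already adjacent to Noise (BearingFault, Crack, RPM, Vibration), the co-parent-only contribution is {Pressure, Torque}.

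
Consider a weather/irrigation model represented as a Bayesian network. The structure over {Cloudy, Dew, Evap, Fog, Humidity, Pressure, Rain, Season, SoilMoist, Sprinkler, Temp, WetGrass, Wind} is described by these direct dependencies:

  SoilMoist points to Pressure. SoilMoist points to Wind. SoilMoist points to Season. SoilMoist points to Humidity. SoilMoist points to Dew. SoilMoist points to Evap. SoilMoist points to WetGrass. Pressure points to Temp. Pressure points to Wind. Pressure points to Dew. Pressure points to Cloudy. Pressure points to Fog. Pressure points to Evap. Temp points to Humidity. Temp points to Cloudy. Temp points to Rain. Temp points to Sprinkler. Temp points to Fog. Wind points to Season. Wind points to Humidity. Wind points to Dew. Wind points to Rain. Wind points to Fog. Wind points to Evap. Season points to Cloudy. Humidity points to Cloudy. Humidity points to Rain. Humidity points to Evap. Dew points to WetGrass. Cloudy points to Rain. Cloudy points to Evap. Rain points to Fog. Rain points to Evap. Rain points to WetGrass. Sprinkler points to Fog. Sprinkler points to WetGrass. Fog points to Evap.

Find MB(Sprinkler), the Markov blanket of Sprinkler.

Pa(Sprinkler) = {Temp}.
Children of Sprinkler: Fog, WetGrass.
Co-parents of Sprinkler (other parents of its children):
  Fog: Pressure, Rain, Temp, Wind
  WetGrass: Dew, Rain, SoilMoist
So the Markov blanket of Sprinkler is {Dew, Fog, Pressure, Rain, SoilMoist, Temp, WetGrass, Wind}.

{Dew, Fog, Pressure, Rain, SoilMoist, Temp, WetGrass, Wind}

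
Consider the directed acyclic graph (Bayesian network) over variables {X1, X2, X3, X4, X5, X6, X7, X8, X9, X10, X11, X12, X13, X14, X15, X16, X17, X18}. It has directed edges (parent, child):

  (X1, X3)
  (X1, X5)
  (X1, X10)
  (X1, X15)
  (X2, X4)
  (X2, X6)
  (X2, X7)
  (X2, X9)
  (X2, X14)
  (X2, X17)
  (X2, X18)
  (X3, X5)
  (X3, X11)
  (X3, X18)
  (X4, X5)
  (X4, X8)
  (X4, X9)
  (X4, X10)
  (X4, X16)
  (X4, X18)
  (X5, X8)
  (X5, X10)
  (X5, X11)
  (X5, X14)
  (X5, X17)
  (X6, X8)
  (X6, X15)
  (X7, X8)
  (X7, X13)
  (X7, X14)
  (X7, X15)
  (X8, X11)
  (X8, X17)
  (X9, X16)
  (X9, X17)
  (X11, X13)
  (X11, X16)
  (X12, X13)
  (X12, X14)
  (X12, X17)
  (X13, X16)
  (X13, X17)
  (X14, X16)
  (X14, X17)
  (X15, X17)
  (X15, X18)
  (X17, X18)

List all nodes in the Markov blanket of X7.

{X1, X2, X4, X5, X6, X8, X11, X12, X13, X14, X15}

Recall MB(v) = parents ∪ children ∪ spouses, where spouses are the other parents of v's children.
Parents of X7: X2.
Ch(X7) = {X8, X13, X14, X15}.
For each child, the remaining parents (spouses of X7):
  X8: X4, X5, X6
  X13: X11, X12
  X14: X2, X5, X12
  X15: X1, X6
Taking the union gives {X1, X2, X4, X5, X6, X8, X11, X12, X13, X14, X15}.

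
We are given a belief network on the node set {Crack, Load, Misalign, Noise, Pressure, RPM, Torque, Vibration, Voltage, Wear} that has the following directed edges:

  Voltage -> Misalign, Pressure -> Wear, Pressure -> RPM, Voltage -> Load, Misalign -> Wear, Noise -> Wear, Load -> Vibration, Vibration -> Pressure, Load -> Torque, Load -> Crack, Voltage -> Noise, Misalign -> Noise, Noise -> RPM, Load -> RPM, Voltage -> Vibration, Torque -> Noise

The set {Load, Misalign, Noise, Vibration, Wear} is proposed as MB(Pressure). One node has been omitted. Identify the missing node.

RPM

Pressure has parent Vibration.
Children of Pressure: RPM, Wear.
Co-parents of Pressure (other parents of its children):
  RPM's other parents are Load, Noise.
  Wear's other parents are Misalign, Noise.
MB(Pressure) = {Load, Misalign, Noise, RPM, Vibration, Wear}.
Comparing with the claimed set, RPM is missing.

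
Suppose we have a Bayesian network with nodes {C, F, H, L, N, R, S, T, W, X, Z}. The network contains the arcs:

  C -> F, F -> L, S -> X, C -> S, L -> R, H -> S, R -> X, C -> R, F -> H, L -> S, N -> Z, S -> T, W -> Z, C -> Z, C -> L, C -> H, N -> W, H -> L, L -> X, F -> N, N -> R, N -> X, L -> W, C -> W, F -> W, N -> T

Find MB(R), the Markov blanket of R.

{C, L, N, S, X}

R's parents: C, L, N.
R has child X.
Other parents of R's children:
  X's other parents are L, N, S.
MB(R) = {C, L, N, S, X}.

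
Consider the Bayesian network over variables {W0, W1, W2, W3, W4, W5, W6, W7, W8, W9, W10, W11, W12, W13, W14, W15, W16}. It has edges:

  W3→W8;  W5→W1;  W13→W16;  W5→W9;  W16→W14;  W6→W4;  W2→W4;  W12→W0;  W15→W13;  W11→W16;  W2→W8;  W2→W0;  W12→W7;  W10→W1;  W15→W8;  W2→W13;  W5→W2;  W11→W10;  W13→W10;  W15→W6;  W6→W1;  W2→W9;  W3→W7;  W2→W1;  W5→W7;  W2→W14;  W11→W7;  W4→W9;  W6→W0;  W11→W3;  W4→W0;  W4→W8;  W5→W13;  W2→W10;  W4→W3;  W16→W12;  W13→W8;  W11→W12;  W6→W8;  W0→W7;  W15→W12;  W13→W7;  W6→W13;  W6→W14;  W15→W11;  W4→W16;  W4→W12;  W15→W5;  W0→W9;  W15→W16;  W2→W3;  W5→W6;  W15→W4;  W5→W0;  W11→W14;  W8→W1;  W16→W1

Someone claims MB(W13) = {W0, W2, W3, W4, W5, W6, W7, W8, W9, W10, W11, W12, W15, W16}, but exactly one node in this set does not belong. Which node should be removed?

W9

W13 has children W7, W8, W10, W16.
Pa(W13) = {W2, W5, W6, W15}.
Other parents of W13's children:
  W16 also has parents W4, W11, W15.
  W10 also has parents W2, W11.
  W8's other parents are W2, W3, W4, W6, W15.
  W7 also has parents W0, W3, W5, W11, W12.
MB(W13) = {W0, W2, W3, W4, W5, W6, W7, W8, W10, W11, W12, W15, W16}.
W9 is neither a parent, child, nor co-parent of W13, so it does not belong.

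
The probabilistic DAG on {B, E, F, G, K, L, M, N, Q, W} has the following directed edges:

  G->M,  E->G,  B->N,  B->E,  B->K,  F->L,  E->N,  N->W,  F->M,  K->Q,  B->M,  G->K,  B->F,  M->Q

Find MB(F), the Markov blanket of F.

The Markov blanket of a node is its parents, its children, and the other parents of its children.
F's parents: B.
F has children L, M.
For each child, the remaining parents (spouses of F):
  L: —
  M: B, G
Union: {B} ∪ {L, M} ∪ {B, G} = {B, G, L, M}.

{B, G, L, M}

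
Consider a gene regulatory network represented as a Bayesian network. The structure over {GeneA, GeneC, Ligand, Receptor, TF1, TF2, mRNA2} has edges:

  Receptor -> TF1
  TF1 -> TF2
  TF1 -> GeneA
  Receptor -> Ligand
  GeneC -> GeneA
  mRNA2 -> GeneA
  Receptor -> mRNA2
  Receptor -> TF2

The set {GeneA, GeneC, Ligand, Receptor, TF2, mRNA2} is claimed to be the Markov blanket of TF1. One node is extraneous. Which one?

A node's Markov blanket = Pa ∪ Ch ∪ (parents of Ch other than the node itself).
Pa(TF1) = {Receptor}.
Children of TF1: GeneA, TF2.
Parents of each child, excluding TF1:
  TF2's other parent is Receptor.
  GeneA also has parents GeneC, mRNA2.
MB(TF1) = {GeneA, GeneC, Receptor, TF2, mRNA2}.
Ligand is neither a parent, child, nor co-parent of TF1, so it does not belong.

Ligand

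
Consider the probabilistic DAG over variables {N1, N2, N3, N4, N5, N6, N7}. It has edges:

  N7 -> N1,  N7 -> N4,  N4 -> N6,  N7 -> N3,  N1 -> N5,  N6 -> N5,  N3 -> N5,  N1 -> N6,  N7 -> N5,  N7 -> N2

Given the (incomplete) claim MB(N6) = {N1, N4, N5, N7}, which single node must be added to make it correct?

Children of N6: N5.
Pa(N6) = {N1, N4}.
Co-parents of N6 (other parents of its children):
  parents(N5) \ {N6} = {N1, N3, N7}.
MB(N6) = {N1, N3, N4, N5, N7}.
Comparing with the claimed set, N3 is missing.

N3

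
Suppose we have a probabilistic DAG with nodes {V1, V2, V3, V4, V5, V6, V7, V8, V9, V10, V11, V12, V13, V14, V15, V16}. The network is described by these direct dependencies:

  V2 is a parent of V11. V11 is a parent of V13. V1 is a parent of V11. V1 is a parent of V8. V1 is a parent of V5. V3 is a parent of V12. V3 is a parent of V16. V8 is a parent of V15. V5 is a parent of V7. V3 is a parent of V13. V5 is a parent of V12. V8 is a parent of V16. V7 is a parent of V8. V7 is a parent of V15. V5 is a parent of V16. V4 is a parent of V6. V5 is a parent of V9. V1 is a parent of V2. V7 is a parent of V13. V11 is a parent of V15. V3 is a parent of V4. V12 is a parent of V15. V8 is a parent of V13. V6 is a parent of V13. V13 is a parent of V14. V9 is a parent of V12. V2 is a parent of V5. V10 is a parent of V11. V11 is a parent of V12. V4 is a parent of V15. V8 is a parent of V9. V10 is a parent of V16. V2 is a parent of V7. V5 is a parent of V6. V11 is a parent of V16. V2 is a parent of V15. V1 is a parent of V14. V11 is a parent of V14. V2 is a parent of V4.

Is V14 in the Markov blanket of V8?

No

Recall MB(v) = parents ∪ children ∪ spouses, where spouses are the other parents of v's children.
V8's parents: V1, V7.
Ch(V8) = {V9, V13, V15, V16}.
Co-parents of V8 (other parents of its children):
  V9 also has parent V5.
  V13's other parents are V3, V6, V7, V11.
  parents(V15) \ {V8} = {V2, V4, V7, V11, V12}.
  V16's other parents are V3, V5, V10, V11.
MB(V8) = {V1, V2, V3, V4, V5, V6, V7, V9, V10, V11, V12, V13, V15, V16}; V14 is not in this set.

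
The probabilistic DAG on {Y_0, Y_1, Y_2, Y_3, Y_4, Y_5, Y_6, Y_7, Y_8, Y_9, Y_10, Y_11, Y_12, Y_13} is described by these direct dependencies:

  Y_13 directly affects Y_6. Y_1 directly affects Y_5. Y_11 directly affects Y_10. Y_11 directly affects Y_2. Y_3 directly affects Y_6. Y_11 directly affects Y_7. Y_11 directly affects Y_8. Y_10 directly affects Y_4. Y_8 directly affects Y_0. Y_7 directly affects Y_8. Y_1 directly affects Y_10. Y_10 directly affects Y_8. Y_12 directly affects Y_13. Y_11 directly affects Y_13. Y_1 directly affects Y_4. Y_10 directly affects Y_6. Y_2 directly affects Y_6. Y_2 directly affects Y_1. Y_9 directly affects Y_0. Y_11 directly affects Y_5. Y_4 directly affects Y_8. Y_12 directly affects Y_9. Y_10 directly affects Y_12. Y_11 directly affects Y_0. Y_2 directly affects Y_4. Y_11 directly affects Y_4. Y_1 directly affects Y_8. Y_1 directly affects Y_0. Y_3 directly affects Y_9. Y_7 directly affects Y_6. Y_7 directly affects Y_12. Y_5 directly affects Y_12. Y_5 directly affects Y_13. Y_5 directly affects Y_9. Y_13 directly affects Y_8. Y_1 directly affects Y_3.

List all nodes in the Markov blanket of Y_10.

Parents of Y_10: Y_1, Y_11.
Children of Y_10: Y_4, Y_6, Y_8, Y_12.
For each child, the remaining parents (spouses of Y_10):
  Y_12: Y_5, Y_7
  Y_6: Y_2, Y_3, Y_7, Y_13
  Y_4: Y_1, Y_2, Y_11
  Y_8: Y_1, Y_4, Y_7, Y_11, Y_13
MB(Y_10) = {Y_1, Y_2, Y_3, Y_4, Y_5, Y_6, Y_7, Y_8, Y_11, Y_12, Y_13}.

{Y_1, Y_2, Y_3, Y_4, Y_5, Y_6, Y_7, Y_8, Y_11, Y_12, Y_13}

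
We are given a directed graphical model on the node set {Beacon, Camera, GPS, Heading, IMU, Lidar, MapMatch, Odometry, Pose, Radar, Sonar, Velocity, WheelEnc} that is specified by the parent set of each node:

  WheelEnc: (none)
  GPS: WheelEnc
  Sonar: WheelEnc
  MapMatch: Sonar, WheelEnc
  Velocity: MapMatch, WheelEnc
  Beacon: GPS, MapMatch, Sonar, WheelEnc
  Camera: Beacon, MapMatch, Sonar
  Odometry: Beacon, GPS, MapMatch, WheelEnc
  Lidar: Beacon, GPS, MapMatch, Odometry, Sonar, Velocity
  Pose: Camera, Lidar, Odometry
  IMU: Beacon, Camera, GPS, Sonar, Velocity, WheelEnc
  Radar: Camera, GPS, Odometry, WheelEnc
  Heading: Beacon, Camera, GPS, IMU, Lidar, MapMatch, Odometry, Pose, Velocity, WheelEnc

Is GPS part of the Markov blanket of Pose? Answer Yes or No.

Yes

GPS is a co-parent of Pose: both are parents of Heading.
So GPS ∈ MB(Pose).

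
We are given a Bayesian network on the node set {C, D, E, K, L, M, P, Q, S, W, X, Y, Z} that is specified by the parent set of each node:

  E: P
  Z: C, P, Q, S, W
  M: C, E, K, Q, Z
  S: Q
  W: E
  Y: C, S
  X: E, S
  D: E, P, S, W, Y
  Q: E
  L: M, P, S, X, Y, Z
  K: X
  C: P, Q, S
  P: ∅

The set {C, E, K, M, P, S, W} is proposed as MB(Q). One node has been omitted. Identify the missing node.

By definition, MB(Q) is built from Q's parents, Q's children, and the co-parents of Q.
Q's children: C, M, S, Z.
Parents of Q: E.
Other parents of Q's children:
  S has no other parent.
  parents(C) \ {Q} = {P, S}.
  parents(Z) \ {Q} = {C, P, S, W}.
  parents(M) \ {Q} = {C, E, K, Z}.
MB(Q) = {C, E, K, M, P, S, W, Z}.
Comparing with the claimed set, Z is missing.

Z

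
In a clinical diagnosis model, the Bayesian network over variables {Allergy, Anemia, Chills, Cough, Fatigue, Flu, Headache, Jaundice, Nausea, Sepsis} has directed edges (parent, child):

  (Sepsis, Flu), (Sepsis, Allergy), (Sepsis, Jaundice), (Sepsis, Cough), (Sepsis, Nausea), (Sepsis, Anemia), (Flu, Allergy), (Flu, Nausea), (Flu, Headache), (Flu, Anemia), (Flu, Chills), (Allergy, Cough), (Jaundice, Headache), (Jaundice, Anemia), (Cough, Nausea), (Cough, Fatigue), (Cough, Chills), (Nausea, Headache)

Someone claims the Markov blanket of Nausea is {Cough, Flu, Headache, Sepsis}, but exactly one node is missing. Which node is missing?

Recall MB(v) = parents ∪ children ∪ spouses, where spouses are the other parents of v's children.
Pa(Nausea) = {Cough, Flu, Sepsis}.
Ch(Nausea) = {Headache}.
Parents of each child, excluding Nausea:
  Headache's other parents are Flu, Jaundice.
MB(Nausea) = {Cough, Flu, Headache, Jaundice, Sepsis}.
Comparing with the claimed set, Jaundice is missing.

Jaundice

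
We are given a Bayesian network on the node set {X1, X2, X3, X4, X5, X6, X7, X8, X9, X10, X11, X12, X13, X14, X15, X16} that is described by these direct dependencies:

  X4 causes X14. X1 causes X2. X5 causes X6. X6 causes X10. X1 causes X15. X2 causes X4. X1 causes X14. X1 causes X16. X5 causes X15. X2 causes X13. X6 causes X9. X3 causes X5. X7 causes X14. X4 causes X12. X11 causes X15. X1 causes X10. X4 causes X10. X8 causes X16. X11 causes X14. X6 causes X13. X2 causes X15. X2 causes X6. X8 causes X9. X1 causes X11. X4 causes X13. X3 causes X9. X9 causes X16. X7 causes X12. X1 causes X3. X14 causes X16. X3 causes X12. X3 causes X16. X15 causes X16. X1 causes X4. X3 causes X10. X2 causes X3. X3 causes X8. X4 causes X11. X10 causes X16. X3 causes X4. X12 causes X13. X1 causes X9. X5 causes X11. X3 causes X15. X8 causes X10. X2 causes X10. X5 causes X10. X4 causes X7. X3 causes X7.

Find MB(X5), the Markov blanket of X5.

X5 has parent X3.
X5 has children X6, X10, X11, X15.
Other parents of X5's children:
  X6: X2
  X10: X1, X2, X3, X4, X6, X8
  X11: X1, X4
  X15: X1, X2, X3, X11
Union: {X3} ∪ {X6, X10, X11, X15} ∪ {X1, X2, X3, X4, X6, X8, X11} = {X1, X2, X3, X4, X6, X8, X10, X11, X15}.

{X1, X2, X3, X4, X6, X8, X10, X11, X15}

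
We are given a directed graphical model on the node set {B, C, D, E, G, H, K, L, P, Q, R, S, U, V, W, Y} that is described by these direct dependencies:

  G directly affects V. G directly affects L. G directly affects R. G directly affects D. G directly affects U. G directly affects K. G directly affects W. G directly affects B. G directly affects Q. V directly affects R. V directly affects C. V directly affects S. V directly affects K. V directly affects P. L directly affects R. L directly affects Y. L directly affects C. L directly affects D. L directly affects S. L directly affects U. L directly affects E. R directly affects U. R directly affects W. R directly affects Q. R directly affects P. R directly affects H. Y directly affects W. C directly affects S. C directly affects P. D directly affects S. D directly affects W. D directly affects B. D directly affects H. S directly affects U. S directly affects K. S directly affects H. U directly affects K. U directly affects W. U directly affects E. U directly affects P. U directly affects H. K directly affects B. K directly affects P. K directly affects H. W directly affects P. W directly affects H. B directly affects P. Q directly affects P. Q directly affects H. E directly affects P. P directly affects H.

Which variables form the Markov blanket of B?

{C, D, E, G, K, P, Q, R, U, V, W}

Children of B: P.
Parents of B: D, G, K.
Parents of each child, excluding B:
  P's other parents are C, E, K, Q, R, U, V, W.
So the Markov blanket of B is {C, D, E, G, K, P, Q, R, U, V, W}.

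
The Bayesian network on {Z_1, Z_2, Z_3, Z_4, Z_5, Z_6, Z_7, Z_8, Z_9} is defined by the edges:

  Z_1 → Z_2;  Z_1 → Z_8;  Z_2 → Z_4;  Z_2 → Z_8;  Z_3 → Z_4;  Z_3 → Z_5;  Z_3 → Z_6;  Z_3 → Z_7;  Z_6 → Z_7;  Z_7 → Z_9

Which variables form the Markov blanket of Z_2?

{Z_1, Z_3, Z_4, Z_8}

The Markov blanket of a node is its parents, its children, and the other parents of its children.
Z_2's children: Z_4, Z_8.
Z_2's parents: Z_1.
Other parents of Z_2's children:
  parents(Z_4) \ {Z_2} = {Z_3}.
  Z_8 also has parent Z_1.
Taking the union gives {Z_1, Z_3, Z_4, Z_8}.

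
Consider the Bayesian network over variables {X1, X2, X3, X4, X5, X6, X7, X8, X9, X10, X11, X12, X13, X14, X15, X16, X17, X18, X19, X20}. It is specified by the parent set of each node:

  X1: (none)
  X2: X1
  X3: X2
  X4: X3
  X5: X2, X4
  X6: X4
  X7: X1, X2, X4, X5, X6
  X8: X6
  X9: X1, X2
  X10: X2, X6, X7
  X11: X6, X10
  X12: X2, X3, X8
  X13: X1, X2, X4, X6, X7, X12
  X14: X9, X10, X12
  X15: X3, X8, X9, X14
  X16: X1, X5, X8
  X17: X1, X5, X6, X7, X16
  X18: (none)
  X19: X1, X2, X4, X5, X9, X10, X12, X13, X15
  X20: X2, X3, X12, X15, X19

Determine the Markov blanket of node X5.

{X1, X2, X4, X6, X7, X8, X9, X10, X12, X13, X15, X16, X17, X19}

X5's children: X7, X16, X17, X19.
Pa(X5) = {X2, X4}.
Co-parents of X5 (other parents of its children):
  X7: X1, X2, X4, X6
  X16: X1, X8
  X17: X1, X6, X7, X16
  X19: X1, X2, X4, X9, X10, X12, X13, X15
Union: {X2, X4} ∪ {X7, X16, X17, X19} ∪ {X1, X2, X4, X6, X7, X8, X9, X10, X12, X13, X15, X16} = {X1, X2, X4, X6, X7, X8, X9, X10, X12, X13, X15, X16, X17, X19}.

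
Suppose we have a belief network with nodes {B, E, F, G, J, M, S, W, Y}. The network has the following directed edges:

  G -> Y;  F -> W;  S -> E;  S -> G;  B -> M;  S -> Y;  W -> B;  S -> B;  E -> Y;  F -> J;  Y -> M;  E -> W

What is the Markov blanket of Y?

The Markov blanket of a node is its parents, its children, and the other parents of its children.
Y's parents: E, G, S.
Y's children: M.
For each child, the remaining parents (spouses of Y):
  M also has parent B.
MB(Y) = {B, E, G, M, S}.

{B, E, G, M, S}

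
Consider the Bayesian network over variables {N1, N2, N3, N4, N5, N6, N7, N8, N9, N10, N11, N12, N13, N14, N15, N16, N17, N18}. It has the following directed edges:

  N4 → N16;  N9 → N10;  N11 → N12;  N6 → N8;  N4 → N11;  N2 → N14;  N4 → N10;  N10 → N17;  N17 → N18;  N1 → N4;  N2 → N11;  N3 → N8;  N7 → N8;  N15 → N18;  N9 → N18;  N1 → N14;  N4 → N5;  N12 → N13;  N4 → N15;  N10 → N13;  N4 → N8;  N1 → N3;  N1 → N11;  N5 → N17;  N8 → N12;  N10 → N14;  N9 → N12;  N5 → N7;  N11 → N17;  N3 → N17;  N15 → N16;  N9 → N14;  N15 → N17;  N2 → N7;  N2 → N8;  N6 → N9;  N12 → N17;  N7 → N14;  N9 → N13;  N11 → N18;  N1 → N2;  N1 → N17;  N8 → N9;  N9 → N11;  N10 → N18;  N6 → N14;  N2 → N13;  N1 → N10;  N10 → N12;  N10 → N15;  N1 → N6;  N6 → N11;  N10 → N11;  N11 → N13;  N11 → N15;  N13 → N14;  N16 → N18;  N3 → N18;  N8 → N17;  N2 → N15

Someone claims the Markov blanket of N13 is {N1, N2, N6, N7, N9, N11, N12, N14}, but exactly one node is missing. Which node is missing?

N10

The Markov blanket of a node is its parents, its children, and the other parents of its children.
N13 has parents N2, N9, N10, N11, N12.
Children of N13: N14.
Other parents of N13's children:
  N14: N1, N2, N6, N7, N9, N10
MB(N13) = {N1, N2, N6, N7, N9, N10, N11, N12, N14}.
Comparing with the claimed set, N10 is missing.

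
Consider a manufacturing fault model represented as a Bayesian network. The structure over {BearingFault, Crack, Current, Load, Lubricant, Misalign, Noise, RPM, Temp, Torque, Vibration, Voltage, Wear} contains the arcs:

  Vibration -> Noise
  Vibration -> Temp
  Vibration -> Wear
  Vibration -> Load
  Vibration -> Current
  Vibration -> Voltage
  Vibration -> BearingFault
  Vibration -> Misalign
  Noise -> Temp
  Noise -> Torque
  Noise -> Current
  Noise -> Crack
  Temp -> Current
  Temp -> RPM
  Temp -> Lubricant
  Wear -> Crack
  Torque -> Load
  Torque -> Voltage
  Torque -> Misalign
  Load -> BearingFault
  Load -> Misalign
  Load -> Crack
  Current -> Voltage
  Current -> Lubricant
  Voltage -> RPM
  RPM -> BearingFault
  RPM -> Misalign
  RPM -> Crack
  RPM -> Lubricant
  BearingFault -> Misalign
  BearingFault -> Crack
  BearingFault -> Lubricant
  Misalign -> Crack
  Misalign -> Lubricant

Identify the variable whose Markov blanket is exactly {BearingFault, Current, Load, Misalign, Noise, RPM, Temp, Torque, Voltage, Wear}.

The target node must have every member of {BearingFault, Current, Load, Misalign, Noise, RPM, Temp, Torque, Voltage, Wear} as a parent, child, or co-parent, and no others.
Parents of Vibration: none; children: BearingFault, Current, Load, Misalign, Noise, Temp, Voltage, Wear; co-parents: BearingFault, Current, Load, Noise, RPM, Temp, Torque.
These exactly cover the given set, so the node is Vibration.

Vibration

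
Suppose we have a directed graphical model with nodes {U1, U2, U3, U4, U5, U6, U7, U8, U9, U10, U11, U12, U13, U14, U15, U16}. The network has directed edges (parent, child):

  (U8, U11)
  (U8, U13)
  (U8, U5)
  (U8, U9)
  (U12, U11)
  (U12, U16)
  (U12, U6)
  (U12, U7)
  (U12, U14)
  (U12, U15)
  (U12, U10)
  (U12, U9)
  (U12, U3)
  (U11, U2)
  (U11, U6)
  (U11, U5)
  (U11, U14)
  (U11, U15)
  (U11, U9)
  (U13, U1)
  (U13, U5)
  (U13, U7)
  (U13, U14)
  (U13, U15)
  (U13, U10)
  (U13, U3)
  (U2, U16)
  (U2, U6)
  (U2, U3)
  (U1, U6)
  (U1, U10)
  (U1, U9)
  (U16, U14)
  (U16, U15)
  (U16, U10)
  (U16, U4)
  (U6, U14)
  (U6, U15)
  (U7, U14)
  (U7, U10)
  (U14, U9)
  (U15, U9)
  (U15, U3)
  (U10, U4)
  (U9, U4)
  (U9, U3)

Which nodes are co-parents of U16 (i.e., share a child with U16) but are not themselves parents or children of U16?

{U1, U6, U7, U9, U11, U13}

Children of U16: U4, U10, U14, U15.
  U14: U6, U7, U11, U12, U13
  U15: U6, U11, U12, U13
  U10: U1, U7, U12, U13
  U4: U9, U10
Excluding nodes already adjacent to U16 (U2, U4, U10, U12, U14, U15), the co-parent-only contribution is {U1, U6, U7, U9, U11, U13}.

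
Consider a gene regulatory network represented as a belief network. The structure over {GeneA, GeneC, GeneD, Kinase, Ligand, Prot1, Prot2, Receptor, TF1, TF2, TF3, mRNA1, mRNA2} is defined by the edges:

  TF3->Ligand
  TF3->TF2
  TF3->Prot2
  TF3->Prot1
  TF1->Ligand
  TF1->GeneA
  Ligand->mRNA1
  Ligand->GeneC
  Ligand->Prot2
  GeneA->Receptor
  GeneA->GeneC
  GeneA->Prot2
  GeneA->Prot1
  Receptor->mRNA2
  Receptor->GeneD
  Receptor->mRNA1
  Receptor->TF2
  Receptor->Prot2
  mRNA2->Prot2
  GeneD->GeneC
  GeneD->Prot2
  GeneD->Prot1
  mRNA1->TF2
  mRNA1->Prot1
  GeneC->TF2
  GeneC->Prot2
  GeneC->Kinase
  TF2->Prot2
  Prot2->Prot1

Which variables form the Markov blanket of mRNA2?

Pa(mRNA2) = {Receptor}.
Children of mRNA2: Prot2.
Other parents of mRNA2's children:
  Prot2 also has parents GeneA, GeneC, GeneD, Ligand, Receptor, TF2, TF3.
Union: {Receptor} ∪ {Prot2} ∪ {GeneA, GeneC, GeneD, Ligand, Receptor, TF2, TF3} = {GeneA, GeneC, GeneD, Ligand, Prot2, Receptor, TF2, TF3}.

{GeneA, GeneC, GeneD, Ligand, Prot2, Receptor, TF2, TF3}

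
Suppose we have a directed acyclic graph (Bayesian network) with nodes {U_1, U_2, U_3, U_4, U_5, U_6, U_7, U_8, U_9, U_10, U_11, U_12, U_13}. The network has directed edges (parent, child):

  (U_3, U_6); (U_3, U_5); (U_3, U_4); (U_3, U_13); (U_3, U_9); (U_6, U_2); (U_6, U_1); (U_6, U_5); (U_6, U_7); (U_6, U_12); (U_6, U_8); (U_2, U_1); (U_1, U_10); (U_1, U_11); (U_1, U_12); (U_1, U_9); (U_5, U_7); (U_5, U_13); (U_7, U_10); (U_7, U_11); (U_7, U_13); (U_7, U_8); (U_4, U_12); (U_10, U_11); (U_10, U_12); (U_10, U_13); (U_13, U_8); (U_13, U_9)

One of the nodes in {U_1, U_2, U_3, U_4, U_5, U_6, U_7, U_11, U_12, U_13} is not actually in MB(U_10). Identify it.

U_2

U_10 has children U_11, U_12, U_13.
Parents of U_10: U_1, U_7.
Parents of each child, excluding U_10:
  U_11: U_1, U_7
  U_12: U_1, U_4, U_6
  U_13: U_3, U_5, U_7
MB(U_10) = {U_1, U_3, U_4, U_5, U_6, U_7, U_11, U_12, U_13}.
U_2 is neither a parent, child, nor co-parent of U_10, so it does not belong.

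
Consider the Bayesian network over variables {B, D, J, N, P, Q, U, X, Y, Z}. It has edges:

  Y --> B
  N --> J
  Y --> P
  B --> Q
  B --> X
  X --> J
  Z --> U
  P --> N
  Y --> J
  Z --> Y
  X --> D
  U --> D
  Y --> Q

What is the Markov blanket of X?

{B, D, J, N, U, Y}

Pa(X) = {B}.
Ch(X) = {D, J}.
Parents of each child, excluding X:
  D: U
  J: N, Y
MB(X) = {B, D, J, N, U, Y}.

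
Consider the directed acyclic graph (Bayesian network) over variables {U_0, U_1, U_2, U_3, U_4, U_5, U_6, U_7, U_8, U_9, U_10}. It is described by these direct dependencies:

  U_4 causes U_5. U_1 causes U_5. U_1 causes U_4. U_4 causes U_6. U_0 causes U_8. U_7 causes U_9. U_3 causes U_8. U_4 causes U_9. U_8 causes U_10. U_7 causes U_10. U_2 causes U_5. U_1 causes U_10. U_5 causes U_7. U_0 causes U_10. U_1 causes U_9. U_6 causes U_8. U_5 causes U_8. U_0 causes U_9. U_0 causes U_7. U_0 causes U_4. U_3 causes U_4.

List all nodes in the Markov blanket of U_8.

U_8's parents: U_0, U_3, U_5, U_6.
U_8's children: U_10.
For each child, the remaining parents (spouses of U_8):
  U_10's other parents are U_0, U_1, U_7.
Taking the union gives {U_0, U_1, U_3, U_5, U_6, U_7, U_10}.

{U_0, U_1, U_3, U_5, U_6, U_7, U_10}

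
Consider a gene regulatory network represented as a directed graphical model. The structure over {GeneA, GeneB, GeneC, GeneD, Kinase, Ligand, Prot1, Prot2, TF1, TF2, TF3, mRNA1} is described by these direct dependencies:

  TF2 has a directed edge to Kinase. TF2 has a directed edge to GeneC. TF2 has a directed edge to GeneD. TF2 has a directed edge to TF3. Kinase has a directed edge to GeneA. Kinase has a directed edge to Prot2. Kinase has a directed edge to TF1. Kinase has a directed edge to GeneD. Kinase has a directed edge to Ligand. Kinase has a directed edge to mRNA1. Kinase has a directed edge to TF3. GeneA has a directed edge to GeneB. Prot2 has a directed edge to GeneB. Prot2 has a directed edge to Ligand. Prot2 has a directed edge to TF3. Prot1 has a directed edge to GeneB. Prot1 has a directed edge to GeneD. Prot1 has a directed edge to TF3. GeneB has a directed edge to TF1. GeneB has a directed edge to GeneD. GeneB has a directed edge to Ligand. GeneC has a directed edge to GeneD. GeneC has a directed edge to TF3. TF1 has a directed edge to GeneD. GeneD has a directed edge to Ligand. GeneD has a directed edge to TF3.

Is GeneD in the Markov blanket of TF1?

Yes

GeneD is a child of TF1.
So GeneD ∈ MB(TF1).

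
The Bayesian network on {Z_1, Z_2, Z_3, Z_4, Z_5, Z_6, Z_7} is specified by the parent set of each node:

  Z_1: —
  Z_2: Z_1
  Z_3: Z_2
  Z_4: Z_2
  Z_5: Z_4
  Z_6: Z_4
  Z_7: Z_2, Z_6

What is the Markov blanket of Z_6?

Z_6's children: Z_7.
Z_6's parents: Z_4.
For each child, the remaining parents (spouses of Z_6):
  Z_7's other parent is Z_2.
So the Markov blanket of Z_6 is {Z_2, Z_4, Z_7}.

{Z_2, Z_4, Z_7}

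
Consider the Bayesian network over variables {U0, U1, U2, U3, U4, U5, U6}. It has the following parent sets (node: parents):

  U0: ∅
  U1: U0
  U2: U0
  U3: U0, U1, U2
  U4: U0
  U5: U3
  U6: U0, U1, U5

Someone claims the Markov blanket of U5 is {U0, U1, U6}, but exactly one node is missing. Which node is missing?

U3

U5's children: U6.
Pa(U5) = {U3}.
Parents of each child, excluding U5:
  U6: U0, U1
MB(U5) = {U0, U1, U3, U6}.
Comparing with the claimed set, U3 is missing.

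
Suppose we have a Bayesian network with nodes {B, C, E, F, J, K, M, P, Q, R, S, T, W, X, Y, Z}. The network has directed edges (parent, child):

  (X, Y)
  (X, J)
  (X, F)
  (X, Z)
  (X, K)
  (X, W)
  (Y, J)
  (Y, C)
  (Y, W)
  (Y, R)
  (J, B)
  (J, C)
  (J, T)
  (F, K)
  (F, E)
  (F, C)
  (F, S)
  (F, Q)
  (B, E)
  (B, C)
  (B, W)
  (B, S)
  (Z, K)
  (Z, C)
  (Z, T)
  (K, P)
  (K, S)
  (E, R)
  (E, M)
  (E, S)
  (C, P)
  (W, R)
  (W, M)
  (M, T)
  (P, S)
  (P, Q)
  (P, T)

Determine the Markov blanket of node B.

Parents of B: J.
Ch(B) = {C, E, S, W}.
Other parents of B's children:
  E's other parent is F.
  parents(C) \ {B} = {F, J, Y, Z}.
  parents(W) \ {B} = {X, Y}.
  parents(S) \ {B} = {E, F, K, P}.
MB(B) = {C, E, F, J, K, P, S, W, X, Y, Z}.

{C, E, F, J, K, P, S, W, X, Y, Z}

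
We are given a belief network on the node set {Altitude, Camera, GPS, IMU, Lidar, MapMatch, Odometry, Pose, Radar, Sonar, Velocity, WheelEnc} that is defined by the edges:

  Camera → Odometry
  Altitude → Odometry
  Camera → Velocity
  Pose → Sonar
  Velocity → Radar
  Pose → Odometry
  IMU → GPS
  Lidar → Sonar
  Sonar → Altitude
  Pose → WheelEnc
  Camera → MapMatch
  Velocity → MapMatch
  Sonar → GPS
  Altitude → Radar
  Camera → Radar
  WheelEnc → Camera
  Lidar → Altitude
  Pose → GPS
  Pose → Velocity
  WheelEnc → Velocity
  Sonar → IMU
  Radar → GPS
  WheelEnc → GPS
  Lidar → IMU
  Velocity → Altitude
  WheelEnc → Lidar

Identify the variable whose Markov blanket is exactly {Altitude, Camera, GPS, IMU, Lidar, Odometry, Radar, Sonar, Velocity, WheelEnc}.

Pose

The target node must have every member of {Altitude, Camera, GPS, IMU, Lidar, Odometry, Radar, Sonar, Velocity, WheelEnc} as a parent, child, or co-parent, and no others.
Parents of Pose: none; children: GPS, Odometry, Sonar, Velocity, WheelEnc; co-parents: Altitude, Camera, IMU, Lidar, Radar, Sonar, WheelEnc.
These exactly cover the given set, so the node is Pose.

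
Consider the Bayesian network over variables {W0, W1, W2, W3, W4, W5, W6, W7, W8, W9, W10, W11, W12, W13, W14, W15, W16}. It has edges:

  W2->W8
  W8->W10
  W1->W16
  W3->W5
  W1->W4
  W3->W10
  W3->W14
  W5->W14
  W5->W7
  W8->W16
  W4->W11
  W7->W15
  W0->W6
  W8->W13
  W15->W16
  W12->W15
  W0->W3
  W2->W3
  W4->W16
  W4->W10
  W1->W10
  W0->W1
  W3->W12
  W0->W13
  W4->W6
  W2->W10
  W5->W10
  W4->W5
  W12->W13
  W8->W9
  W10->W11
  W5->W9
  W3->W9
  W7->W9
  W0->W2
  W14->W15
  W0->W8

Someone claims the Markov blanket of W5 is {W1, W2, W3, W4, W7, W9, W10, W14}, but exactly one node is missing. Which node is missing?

W8

Recall MB(v) = parents ∪ children ∪ spouses, where spouses are the other parents of v's children.
Parents of W5: W3, W4.
W5's children: W7, W9, W10, W14.
Co-parents of W5 (other parents of its children):
  W7: —
  W9: W3, W7, W8
  W10: W1, W2, W3, W4, W8
  W14: W3
MB(W5) = {W1, W2, W3, W4, W7, W8, W9, W10, W14}.
Comparing with the claimed set, W8 is missing.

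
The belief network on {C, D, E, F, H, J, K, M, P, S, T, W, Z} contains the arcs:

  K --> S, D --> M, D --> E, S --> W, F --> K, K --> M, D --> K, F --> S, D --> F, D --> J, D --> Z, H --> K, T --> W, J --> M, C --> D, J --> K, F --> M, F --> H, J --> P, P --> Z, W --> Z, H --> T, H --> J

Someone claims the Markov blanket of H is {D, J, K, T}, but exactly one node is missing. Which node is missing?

F

Recall MB(v) = parents ∪ children ∪ spouses, where spouses are the other parents of v's children.
Pa(H) = {F}.
Children of H: J, K, T.
Co-parents of H (other parents of its children):
  J's other parent is D.
  K also has parents D, F, J.
  T: no additional parents.
MB(H) = {D, F, J, K, T}.
Comparing with the claimed set, F is missing.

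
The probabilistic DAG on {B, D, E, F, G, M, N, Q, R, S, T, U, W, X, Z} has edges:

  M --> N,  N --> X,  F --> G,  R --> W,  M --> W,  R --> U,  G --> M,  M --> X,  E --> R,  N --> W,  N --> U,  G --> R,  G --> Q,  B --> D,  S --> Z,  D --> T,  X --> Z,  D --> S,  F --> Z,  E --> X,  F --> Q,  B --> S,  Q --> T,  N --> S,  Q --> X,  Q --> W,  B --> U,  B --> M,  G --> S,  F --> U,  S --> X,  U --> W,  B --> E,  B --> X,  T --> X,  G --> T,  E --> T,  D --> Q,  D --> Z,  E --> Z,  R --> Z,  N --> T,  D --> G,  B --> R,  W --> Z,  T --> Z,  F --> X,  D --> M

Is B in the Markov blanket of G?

Yes

B is a co-parent of G: both are parents of M, R, S.
So B ∈ MB(G).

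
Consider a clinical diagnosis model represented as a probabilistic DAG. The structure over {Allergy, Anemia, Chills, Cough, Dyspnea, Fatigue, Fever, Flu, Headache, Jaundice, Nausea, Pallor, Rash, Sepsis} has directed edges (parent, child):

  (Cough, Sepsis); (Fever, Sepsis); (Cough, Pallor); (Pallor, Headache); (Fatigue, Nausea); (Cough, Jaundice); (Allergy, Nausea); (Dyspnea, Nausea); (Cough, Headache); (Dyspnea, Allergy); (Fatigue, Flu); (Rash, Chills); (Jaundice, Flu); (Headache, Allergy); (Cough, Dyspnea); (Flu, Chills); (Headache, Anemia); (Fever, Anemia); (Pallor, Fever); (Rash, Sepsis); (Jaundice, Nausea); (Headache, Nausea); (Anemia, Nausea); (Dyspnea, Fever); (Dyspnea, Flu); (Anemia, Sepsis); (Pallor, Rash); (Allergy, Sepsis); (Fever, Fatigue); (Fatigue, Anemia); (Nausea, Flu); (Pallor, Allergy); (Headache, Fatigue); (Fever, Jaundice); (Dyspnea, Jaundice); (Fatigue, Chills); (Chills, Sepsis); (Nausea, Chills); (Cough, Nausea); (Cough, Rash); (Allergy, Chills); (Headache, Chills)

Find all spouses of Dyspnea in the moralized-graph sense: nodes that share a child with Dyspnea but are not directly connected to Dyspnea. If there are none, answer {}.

Children of Dyspnea: Allergy, Fever, Flu, Jaundice, Nausea.
  Fever also has parent Pallor.
  Jaundice also has parents Cough, Fever.
  parents(Allergy) \ {Dyspnea} = {Headache, Pallor}.
  parents(Nausea) \ {Dyspnea} = {Allergy, Anemia, Cough, Fatigue, Headache, Jaundice}.
  Flu also has parents Fatigue, Jaundice, Nausea.
Excluding nodes already adjacent to Dyspnea (Allergy, Cough, Fever, Flu, Jaundice, Nausea), the co-parent-only contribution is {Anemia, Fatigue, Headache, Pallor}.

{Anemia, Fatigue, Headache, Pallor}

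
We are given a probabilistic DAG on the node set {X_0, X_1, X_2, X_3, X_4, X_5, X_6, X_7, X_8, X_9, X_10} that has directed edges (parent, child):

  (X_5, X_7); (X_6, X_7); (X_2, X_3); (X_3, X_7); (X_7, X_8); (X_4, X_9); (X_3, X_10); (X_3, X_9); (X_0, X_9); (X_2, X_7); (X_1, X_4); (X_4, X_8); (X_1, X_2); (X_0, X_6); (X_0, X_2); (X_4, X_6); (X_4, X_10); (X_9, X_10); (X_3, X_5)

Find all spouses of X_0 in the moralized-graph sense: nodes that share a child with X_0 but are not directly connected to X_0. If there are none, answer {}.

Children of X_0: X_2, X_6, X_9.
  parents(X_2) \ {X_0} = {X_1}.
  X_6 also has parent X_4.
  X_9's other parents are X_3, X_4.
Excluding nodes already adjacent to X_0 (X_2, X_6, X_9), the co-parent-only contribution is {X_1, X_3, X_4}.

{X_1, X_3, X_4}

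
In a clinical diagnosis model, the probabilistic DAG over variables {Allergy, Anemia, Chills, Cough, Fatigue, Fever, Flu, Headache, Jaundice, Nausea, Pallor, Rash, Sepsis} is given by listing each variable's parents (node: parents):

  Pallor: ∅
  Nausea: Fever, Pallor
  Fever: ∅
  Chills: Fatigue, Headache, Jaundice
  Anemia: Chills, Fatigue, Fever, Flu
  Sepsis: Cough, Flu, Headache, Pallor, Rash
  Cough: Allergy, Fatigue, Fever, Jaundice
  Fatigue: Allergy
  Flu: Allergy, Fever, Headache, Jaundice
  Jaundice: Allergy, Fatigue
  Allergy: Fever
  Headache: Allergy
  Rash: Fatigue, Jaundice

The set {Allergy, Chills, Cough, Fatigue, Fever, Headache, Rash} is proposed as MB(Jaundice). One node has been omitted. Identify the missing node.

A node's Markov blanket = Pa ∪ Ch ∪ (parents of Ch other than the node itself).
Parents of Jaundice: Allergy, Fatigue.
Ch(Jaundice) = {Chills, Cough, Flu, Rash}.
Parents of each child, excluding Jaundice:
  Chills: Fatigue, Headache
  Rash: Fatigue
  Cough: Allergy, Fatigue, Fever
  Flu: Allergy, Fever, Headache
MB(Jaundice) = {Allergy, Chills, Cough, Fatigue, Fever, Flu, Headache, Rash}.
Comparing with the claimed set, Flu is missing.

Flu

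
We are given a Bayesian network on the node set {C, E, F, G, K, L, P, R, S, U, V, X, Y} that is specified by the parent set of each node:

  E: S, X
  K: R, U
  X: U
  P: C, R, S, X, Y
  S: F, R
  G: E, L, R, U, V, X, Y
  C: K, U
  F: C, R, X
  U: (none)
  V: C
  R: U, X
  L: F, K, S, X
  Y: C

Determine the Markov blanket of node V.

{C, E, G, L, R, U, X, Y}

A node's Markov blanket = Pa ∪ Ch ∪ (parents of Ch other than the node itself).
Pa(V) = {C}.
V's children: G.
For each child, the remaining parents (spouses of V):
  parents(G) \ {V} = {E, L, R, U, X, Y}.
MB(V) = {C, E, G, L, R, U, X, Y}.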